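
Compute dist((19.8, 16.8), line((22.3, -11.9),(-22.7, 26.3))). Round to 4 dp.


|cross product| = 1196
|line direction| = sqrt(3484.24) = 59.0275
Distance = 1196/sqrt(3484.24) = 20.2618

20.2618


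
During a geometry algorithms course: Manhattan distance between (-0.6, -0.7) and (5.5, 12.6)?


|(-0.6)-5.5| + |(-0.7)-12.6| = 6.1 + 13.3 = 19.4

19.4


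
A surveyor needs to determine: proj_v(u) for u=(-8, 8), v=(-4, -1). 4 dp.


u.v = 24, |v| = sqrt(17) = 4.1231
Scalar projection = u.v / |v| = 24 / sqrt(17) = 5.8209

5.8209


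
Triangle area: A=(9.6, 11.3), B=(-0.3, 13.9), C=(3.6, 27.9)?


Area = |x_A(y_B-y_C) + x_B(y_C-y_A) + x_C(y_A-y_B)|/2
= |(-134.4) + (-4.98) + (-9.36)|/2
= 148.74/2 = 74.37

74.37


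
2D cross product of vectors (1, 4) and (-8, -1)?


u x v = u_x*v_y - u_y*v_x = 1*(-1) - 4*(-8)
= (-1) - (-32) = 31

31


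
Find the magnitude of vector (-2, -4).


|u| = sqrt((-2)^2 + (-4)^2) = sqrt(20) = 4.4721

4.4721


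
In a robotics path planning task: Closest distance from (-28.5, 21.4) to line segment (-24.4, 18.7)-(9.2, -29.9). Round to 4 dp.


Project P onto AB: t = 0 (clamped to [0,1])
Closest point on segment: (-24.4, 18.7)
Distance: 4.9092

4.9092


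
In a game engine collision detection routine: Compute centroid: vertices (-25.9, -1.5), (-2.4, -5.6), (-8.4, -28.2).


Centroid = ((x_A+x_B+x_C)/3, (y_A+y_B+y_C)/3)
= (((-25.9)+(-2.4)+(-8.4))/3, ((-1.5)+(-5.6)+(-28.2))/3)
= (-12.2333, -11.7667)

(-12.2333, -11.7667)


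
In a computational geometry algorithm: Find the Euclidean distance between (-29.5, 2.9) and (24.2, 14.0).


dx=53.7, dy=11.1
d^2 = 53.7^2 + 11.1^2 = 3006.9
d = sqrt(3006.9) = 54.8352

54.8352


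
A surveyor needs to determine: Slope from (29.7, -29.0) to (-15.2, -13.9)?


slope = (y2-y1)/(x2-x1) = ((-13.9)-(-29))/((-15.2)-29.7) = 15.1/(-44.9) = -0.3363

-0.3363


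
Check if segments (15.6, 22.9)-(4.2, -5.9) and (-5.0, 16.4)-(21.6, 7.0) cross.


Cross products: d1=366.54, d2=-506.7, d3=-519.18, d4=354.06
d1*d2 < 0 and d3*d4 < 0? yes

Yes, they intersect


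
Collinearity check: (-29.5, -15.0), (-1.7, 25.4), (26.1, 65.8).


Cross product: ((-1.7)-(-29.5))*(65.8-(-15)) - (25.4-(-15))*(26.1-(-29.5))
= 0

Yes, collinear


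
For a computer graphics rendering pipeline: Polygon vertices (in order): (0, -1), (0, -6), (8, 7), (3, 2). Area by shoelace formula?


Shoelace sum: (0*(-6) - 0*(-1)) + (0*7 - 8*(-6)) + (8*2 - 3*7) + (3*(-1) - 0*2)
= 40
Area = |40|/2 = 20

20


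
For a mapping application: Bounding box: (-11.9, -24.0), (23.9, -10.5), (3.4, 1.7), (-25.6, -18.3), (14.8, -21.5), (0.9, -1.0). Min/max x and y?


x range: [-25.6, 23.9]
y range: [-24, 1.7]
Bounding box: (-25.6,-24) to (23.9,1.7)

(-25.6,-24) to (23.9,1.7)


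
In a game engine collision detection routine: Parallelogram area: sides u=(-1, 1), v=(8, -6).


|u x v| = |(-1)*(-6) - 1*8|
= |6 - 8| = 2

2


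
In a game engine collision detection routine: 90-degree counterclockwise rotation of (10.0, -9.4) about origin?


90° CCW: (x,y) -> (-y, x)
(10,-9.4) -> (9.4, 10)

(9.4, 10)


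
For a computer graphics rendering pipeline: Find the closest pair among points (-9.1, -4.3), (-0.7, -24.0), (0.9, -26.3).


d(P0,P1) = 21.4161, d(P0,P2) = 24.1661, d(P1,P2) = 2.8018
Closest: P1 and P2

Closest pair: (-0.7, -24.0) and (0.9, -26.3), distance = 2.8018


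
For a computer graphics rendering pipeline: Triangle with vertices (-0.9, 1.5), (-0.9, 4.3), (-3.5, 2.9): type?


Side lengths squared: AB^2=7.84, BC^2=8.72, CA^2=8.72
Sorted: [7.84, 8.72, 8.72]
By sides: Isosceles, By angles: Acute

Isosceles, Acute


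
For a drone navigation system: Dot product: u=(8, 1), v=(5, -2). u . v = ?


u . v = u_x*v_x + u_y*v_y = 8*5 + 1*(-2)
= 40 + (-2) = 38

38


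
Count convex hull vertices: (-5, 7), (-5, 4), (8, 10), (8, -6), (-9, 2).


Convex hull vertices (CCW): (-9, 2), (8, -6), (8, 10), (-5, 7)
Count = 4

4


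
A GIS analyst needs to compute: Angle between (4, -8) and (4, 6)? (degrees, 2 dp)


u.v = -32, |u| = sqrt(80) = 8.9443, |v| = sqrt(52) = 7.2111
cos(theta) = u.v/(|u||v|) = -32/sqrt(4160) = -0.496139
theta = acos(-0.496139) = 119.74 degrees

119.74 degrees


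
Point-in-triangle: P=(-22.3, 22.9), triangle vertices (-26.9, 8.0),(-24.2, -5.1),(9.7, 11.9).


Cross products: AB x AP = 100.49, BC x BP = 916.9, CA x CP = -527.4
All same sign? no

No, outside


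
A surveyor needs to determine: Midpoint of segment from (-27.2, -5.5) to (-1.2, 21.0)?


M = (((-27.2)+(-1.2))/2, ((-5.5)+21)/2)
= (-14.2, 7.75)

(-14.2, 7.75)


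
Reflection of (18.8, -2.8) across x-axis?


Reflection over x-axis: (x,y) -> (x,-y)
(18.8, -2.8) -> (18.8, 2.8)

(18.8, 2.8)


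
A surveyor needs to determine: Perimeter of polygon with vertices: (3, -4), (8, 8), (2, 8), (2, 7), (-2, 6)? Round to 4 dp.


Sides: (3, -4)->(8, 8): sqrt(169) = 13, (8, 8)->(2, 8): sqrt(36) = 6, (2, 8)->(2, 7): sqrt(1) = 1, (2, 7)->(-2, 6): sqrt(17) = 4.123106, (-2, 6)->(3, -4): sqrt(125) = 11.18034
Sum = 35.303446
Perimeter = 35.3034

35.3034


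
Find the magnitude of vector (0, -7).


|u| = sqrt(0^2 + (-7)^2) = sqrt(49) = 7

7


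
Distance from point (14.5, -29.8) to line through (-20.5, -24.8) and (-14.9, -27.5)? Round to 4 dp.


|cross product| = 66.5
|line direction| = sqrt(38.65) = 6.2169
Distance = 66.5/sqrt(38.65) = 10.6966

10.6966


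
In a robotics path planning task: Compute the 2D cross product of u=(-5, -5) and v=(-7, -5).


u x v = u_x*v_y - u_y*v_x = (-5)*(-5) - (-5)*(-7)
= 25 - 35 = -10

-10


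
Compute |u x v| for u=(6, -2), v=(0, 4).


|u x v| = |6*4 - (-2)*0|
= |24 - 0| = 24

24


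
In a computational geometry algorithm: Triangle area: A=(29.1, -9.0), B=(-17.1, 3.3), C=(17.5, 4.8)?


Area = |x_A(y_B-y_C) + x_B(y_C-y_A) + x_C(y_A-y_B)|/2
= |(-43.65) + (-235.98) + (-215.25)|/2
= 494.88/2 = 247.44

247.44


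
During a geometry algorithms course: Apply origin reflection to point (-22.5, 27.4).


Reflection over origin: (x,y) -> (-x,-y)
(-22.5, 27.4) -> (22.5, -27.4)

(22.5, -27.4)


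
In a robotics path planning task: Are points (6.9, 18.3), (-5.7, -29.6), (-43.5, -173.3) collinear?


Cross product: ((-5.7)-6.9)*((-173.3)-18.3) - ((-29.6)-18.3)*((-43.5)-6.9)
= 0

Yes, collinear


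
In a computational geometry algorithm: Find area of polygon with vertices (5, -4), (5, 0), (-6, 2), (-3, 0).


Shoelace sum: (5*0 - 5*(-4)) + (5*2 - (-6)*0) + ((-6)*0 - (-3)*2) + ((-3)*(-4) - 5*0)
= 48
Area = |48|/2 = 24

24


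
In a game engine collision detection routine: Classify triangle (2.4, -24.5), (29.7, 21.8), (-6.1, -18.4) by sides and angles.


Side lengths squared: AB^2=2888.98, BC^2=2897.68, CA^2=109.46
Sorted: [109.46, 2888.98, 2897.68]
By sides: Scalene, By angles: Acute

Scalene, Acute


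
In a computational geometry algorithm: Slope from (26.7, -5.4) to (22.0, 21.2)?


slope = (y2-y1)/(x2-x1) = (21.2-(-5.4))/(22-26.7) = 26.6/(-4.7) = -5.6596

-5.6596


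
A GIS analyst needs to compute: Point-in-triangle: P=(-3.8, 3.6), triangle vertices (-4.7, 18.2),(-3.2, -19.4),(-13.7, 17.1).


Cross products: AB x AP = 11.94, BC x BP = -219.6, CA x CP = -132.39
All same sign? no

No, outside


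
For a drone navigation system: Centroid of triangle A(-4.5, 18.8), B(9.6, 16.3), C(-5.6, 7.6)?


Centroid = ((x_A+x_B+x_C)/3, (y_A+y_B+y_C)/3)
= (((-4.5)+9.6+(-5.6))/3, (18.8+16.3+7.6)/3)
= (-0.1667, 14.2333)

(-0.1667, 14.2333)


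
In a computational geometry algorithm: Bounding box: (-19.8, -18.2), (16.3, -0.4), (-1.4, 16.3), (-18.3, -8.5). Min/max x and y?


x range: [-19.8, 16.3]
y range: [-18.2, 16.3]
Bounding box: (-19.8,-18.2) to (16.3,16.3)

(-19.8,-18.2) to (16.3,16.3)


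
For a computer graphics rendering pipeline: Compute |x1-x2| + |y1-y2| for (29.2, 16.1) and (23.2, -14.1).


|29.2-23.2| + |16.1-(-14.1)| = 6 + 30.2 = 36.2

36.2


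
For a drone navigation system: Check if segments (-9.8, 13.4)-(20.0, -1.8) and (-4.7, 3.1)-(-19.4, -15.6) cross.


Cross products: d1=-246.78, d2=533.92, d3=-229.42, d4=-1010.12
d1*d2 < 0 and d3*d4 < 0? no

No, they don't intersect


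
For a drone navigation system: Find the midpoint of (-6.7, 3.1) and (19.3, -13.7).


M = (((-6.7)+19.3)/2, (3.1+(-13.7))/2)
= (6.3, -5.3)

(6.3, -5.3)


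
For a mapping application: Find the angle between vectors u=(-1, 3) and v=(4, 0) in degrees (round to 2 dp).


u.v = -4, |u| = sqrt(10) = 3.1623, |v| = sqrt(16) = 4
cos(theta) = u.v/(|u||v|) = -4/sqrt(160) = -0.316228
theta = acos(-0.316228) = 108.43 degrees

108.43 degrees


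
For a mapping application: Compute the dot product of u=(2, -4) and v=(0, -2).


u . v = u_x*v_x + u_y*v_y = 2*0 + (-4)*(-2)
= 0 + 8 = 8

8


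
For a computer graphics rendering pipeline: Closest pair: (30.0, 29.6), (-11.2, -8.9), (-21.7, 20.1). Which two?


d(P0,P1) = 56.3887, d(P0,P2) = 52.5656, d(P1,P2) = 30.8423
Closest: P1 and P2

Closest pair: (-11.2, -8.9) and (-21.7, 20.1), distance = 30.8423


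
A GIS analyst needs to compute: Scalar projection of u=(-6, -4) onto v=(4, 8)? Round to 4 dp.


u.v = -56, |v| = sqrt(80) = 8.9443
Scalar projection = u.v / |v| = -56 / sqrt(80) = -6.261

-6.261


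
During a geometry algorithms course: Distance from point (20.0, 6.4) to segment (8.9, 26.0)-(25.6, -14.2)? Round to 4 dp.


Project P onto AB: t = 0.5136 (clamped to [0,1])
Closest point on segment: (17.4776, 5.3521)
Distance: 2.7314

2.7314


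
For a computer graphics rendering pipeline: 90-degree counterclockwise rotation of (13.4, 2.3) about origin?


90° CCW: (x,y) -> (-y, x)
(13.4,2.3) -> (-2.3, 13.4)

(-2.3, 13.4)


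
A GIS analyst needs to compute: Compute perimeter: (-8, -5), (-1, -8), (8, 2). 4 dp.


Sides: (-8, -5)->(-1, -8): sqrt(58) = 7.615773, (-1, -8)->(8, 2): sqrt(181) = 13.453624, (8, 2)->(-8, -5): sqrt(305) = 17.464249
Sum = 38.533646
Perimeter = 38.5336

38.5336


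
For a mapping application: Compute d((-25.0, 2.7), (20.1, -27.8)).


dx=45.1, dy=-30.5
d^2 = 45.1^2 + (-30.5)^2 = 2964.26
d = sqrt(2964.26) = 54.445

54.445


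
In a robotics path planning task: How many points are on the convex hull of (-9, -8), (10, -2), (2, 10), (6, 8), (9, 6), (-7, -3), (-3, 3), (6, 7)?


Convex hull vertices (CCW): (-9, -8), (10, -2), (9, 6), (6, 8), (2, 10), (-3, 3), (-7, -3)
Count = 7

7


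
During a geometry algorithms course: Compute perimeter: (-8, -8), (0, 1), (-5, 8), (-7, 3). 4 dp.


Sides: (-8, -8)->(0, 1): sqrt(145) = 12.041595, (0, 1)->(-5, 8): sqrt(74) = 8.602325, (-5, 8)->(-7, 3): sqrt(29) = 5.385165, (-7, 3)->(-8, -8): sqrt(122) = 11.045361
Sum = 37.074446
Perimeter = 37.0744

37.0744


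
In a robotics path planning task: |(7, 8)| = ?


|u| = sqrt(7^2 + 8^2) = sqrt(113) = 10.6301

10.6301


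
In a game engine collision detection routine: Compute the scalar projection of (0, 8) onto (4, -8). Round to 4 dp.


u.v = -64, |v| = sqrt(80) = 8.9443
Scalar projection = u.v / |v| = -64 / sqrt(80) = -7.1554

-7.1554


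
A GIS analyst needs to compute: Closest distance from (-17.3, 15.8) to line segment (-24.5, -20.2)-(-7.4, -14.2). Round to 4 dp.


Project P onto AB: t = 1 (clamped to [0,1])
Closest point on segment: (-7.4, -14.2)
Distance: 31.5913

31.5913


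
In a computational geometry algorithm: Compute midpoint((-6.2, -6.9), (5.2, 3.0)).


M = (((-6.2)+5.2)/2, ((-6.9)+3)/2)
= (-0.5, -1.95)

(-0.5, -1.95)


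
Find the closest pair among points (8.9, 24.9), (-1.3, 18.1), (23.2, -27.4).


d(P0,P1) = 12.2589, d(P0,P2) = 54.2197, d(P1,P2) = 51.6769
Closest: P0 and P1

Closest pair: (8.9, 24.9) and (-1.3, 18.1), distance = 12.2589


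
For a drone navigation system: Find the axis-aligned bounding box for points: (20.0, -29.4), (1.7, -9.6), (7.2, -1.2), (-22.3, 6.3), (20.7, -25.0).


x range: [-22.3, 20.7]
y range: [-29.4, 6.3]
Bounding box: (-22.3,-29.4) to (20.7,6.3)

(-22.3,-29.4) to (20.7,6.3)


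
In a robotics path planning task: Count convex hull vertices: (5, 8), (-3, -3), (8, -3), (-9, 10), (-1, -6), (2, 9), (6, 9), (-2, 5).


Convex hull vertices (CCW): (-9, 10), (-3, -3), (-1, -6), (8, -3), (6, 9)
Count = 5

5


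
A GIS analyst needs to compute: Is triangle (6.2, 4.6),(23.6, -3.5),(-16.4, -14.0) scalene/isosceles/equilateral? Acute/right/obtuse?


Side lengths squared: AB^2=368.37, BC^2=1710.25, CA^2=856.72
Sorted: [368.37, 856.72, 1710.25]
By sides: Scalene, By angles: Obtuse

Scalene, Obtuse


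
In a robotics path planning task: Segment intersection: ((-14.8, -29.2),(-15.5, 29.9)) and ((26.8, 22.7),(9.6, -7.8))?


Cross products: d1=-376.12, d2=-1413.99, d3=-2494.89, d4=-1457.02
d1*d2 < 0 and d3*d4 < 0? no

No, they don't intersect


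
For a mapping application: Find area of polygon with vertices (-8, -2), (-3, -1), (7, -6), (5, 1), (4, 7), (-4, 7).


Shoelace sum: ((-8)*(-1) - (-3)*(-2)) + ((-3)*(-6) - 7*(-1)) + (7*1 - 5*(-6)) + (5*7 - 4*1) + (4*7 - (-4)*7) + ((-4)*(-2) - (-8)*7)
= 215
Area = |215|/2 = 107.5

107.5


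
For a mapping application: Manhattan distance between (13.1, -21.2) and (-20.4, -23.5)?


|13.1-(-20.4)| + |(-21.2)-(-23.5)| = 33.5 + 2.3 = 35.8

35.8


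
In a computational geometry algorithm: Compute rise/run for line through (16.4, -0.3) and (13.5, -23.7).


slope = (y2-y1)/(x2-x1) = ((-23.7)-(-0.3))/(13.5-16.4) = (-23.4)/(-2.9) = 8.069

8.069


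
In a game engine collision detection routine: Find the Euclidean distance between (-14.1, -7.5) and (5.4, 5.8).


dx=19.5, dy=13.3
d^2 = 19.5^2 + 13.3^2 = 557.14
d = sqrt(557.14) = 23.6038

23.6038


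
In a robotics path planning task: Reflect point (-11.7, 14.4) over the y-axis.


Reflection over y-axis: (x,y) -> (-x,y)
(-11.7, 14.4) -> (11.7, 14.4)

(11.7, 14.4)


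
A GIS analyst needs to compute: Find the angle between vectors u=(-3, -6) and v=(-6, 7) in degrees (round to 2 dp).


u.v = -24, |u| = sqrt(45) = 6.7082, |v| = sqrt(85) = 9.2195
cos(theta) = u.v/(|u||v|) = -24/sqrt(3825) = -0.388057
theta = acos(-0.388057) = 112.83 degrees

112.83 degrees


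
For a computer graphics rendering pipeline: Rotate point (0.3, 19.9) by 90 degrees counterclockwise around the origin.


90° CCW: (x,y) -> (-y, x)
(0.3,19.9) -> (-19.9, 0.3)

(-19.9, 0.3)


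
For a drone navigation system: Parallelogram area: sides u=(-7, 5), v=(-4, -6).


|u x v| = |(-7)*(-6) - 5*(-4)|
= |42 - (-20)| = 62

62


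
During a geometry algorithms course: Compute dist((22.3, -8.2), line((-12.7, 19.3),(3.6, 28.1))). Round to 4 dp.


|cross product| = 756.25
|line direction| = sqrt(343.13) = 18.5238
Distance = 756.25/sqrt(343.13) = 40.8259

40.8259


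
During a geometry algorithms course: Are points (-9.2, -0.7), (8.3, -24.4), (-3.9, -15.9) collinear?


Cross product: (8.3-(-9.2))*((-15.9)-(-0.7)) - ((-24.4)-(-0.7))*((-3.9)-(-9.2))
= -140.39

No, not collinear


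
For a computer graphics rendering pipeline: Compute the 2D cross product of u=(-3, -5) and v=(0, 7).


u x v = u_x*v_y - u_y*v_x = (-3)*7 - (-5)*0
= (-21) - 0 = -21

-21


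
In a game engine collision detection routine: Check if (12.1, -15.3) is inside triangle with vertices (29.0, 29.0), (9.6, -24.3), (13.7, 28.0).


Cross products: AB x AP = -41.35, BC x BP = -93.85, CA x CP = -660.89
All same sign? yes

Yes, inside


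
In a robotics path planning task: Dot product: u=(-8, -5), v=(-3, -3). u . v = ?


u . v = u_x*v_x + u_y*v_y = (-8)*(-3) + (-5)*(-3)
= 24 + 15 = 39

39


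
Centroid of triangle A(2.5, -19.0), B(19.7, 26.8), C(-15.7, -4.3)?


Centroid = ((x_A+x_B+x_C)/3, (y_A+y_B+y_C)/3)
= ((2.5+19.7+(-15.7))/3, ((-19)+26.8+(-4.3))/3)
= (2.1667, 1.1667)

(2.1667, 1.1667)


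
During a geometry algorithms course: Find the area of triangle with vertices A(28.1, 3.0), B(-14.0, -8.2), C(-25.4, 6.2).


Area = |x_A(y_B-y_C) + x_B(y_C-y_A) + x_C(y_A-y_B)|/2
= |(-404.64) + (-44.8) + (-284.48)|/2
= 733.92/2 = 366.96

366.96


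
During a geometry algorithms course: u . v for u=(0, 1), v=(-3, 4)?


u . v = u_x*v_x + u_y*v_y = 0*(-3) + 1*4
= 0 + 4 = 4

4


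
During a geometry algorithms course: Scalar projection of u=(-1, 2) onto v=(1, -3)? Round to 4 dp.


u.v = -7, |v| = sqrt(10) = 3.1623
Scalar projection = u.v / |v| = -7 / sqrt(10) = -2.2136

-2.2136


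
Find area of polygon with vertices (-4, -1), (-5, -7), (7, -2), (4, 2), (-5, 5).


Shoelace sum: ((-4)*(-7) - (-5)*(-1)) + ((-5)*(-2) - 7*(-7)) + (7*2 - 4*(-2)) + (4*5 - (-5)*2) + ((-5)*(-1) - (-4)*5)
= 159
Area = |159|/2 = 79.5

79.5


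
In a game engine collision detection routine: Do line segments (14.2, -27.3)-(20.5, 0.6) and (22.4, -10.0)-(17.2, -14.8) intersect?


Cross products: d1=50.6, d2=-64.24, d3=-119.79, d4=-4.95
d1*d2 < 0 and d3*d4 < 0? no

No, they don't intersect


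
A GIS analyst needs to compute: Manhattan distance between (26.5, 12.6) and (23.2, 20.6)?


|26.5-23.2| + |12.6-20.6| = 3.3 + 8 = 11.3

11.3


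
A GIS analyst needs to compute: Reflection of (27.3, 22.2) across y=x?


Reflection over y=x: (x,y) -> (y,x)
(27.3, 22.2) -> (22.2, 27.3)

(22.2, 27.3)


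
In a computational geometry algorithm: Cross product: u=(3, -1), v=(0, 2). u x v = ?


u x v = u_x*v_y - u_y*v_x = 3*2 - (-1)*0
= 6 - 0 = 6

6


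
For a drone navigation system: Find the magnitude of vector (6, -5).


|u| = sqrt(6^2 + (-5)^2) = sqrt(61) = 7.8102

7.8102


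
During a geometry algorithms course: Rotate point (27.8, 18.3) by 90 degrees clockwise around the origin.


90° CW: (x,y) -> (y, -x)
(27.8,18.3) -> (18.3, -27.8)

(18.3, -27.8)


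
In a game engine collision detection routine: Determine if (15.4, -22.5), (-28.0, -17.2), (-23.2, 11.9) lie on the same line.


Cross product: ((-28)-15.4)*(11.9-(-22.5)) - ((-17.2)-(-22.5))*((-23.2)-15.4)
= -1288.38

No, not collinear


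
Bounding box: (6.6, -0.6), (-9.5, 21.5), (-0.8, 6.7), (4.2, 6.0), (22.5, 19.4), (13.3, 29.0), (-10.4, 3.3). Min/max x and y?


x range: [-10.4, 22.5]
y range: [-0.6, 29]
Bounding box: (-10.4,-0.6) to (22.5,29)

(-10.4,-0.6) to (22.5,29)


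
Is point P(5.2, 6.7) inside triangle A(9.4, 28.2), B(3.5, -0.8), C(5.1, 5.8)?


Cross products: AB x AP = 5.05, BC x BP = 0.78, CA x CP = 1.63
All same sign? yes

Yes, inside


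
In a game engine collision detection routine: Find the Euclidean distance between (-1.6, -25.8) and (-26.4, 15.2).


dx=-24.8, dy=41
d^2 = (-24.8)^2 + 41^2 = 2296.04
d = sqrt(2296.04) = 47.917

47.917


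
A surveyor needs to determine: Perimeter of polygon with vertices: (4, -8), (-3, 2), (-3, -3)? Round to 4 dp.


Sides: (4, -8)->(-3, 2): sqrt(149) = 12.206556, (-3, 2)->(-3, -3): sqrt(25) = 5, (-3, -3)->(4, -8): sqrt(74) = 8.602325
Sum = 25.808881
Perimeter = 25.8089

25.8089


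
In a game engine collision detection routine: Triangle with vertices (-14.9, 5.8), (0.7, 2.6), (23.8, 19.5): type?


Side lengths squared: AB^2=253.6, BC^2=819.22, CA^2=1685.38
Sorted: [253.6, 819.22, 1685.38]
By sides: Scalene, By angles: Obtuse

Scalene, Obtuse


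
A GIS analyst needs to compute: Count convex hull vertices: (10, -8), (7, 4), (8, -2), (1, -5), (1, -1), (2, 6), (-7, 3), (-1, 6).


Convex hull vertices (CCW): (-7, 3), (1, -5), (10, -8), (7, 4), (2, 6), (-1, 6)
Count = 6

6


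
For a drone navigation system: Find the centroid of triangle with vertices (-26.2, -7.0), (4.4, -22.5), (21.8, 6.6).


Centroid = ((x_A+x_B+x_C)/3, (y_A+y_B+y_C)/3)
= (((-26.2)+4.4+21.8)/3, ((-7)+(-22.5)+6.6)/3)
= (0, -7.6333)

(0, -7.6333)


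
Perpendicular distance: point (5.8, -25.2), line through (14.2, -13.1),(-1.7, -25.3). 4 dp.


|cross product| = 89.91
|line direction| = sqrt(401.65) = 20.0412
Distance = 89.91/sqrt(401.65) = 4.4863

4.4863


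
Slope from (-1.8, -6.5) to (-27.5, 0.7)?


slope = (y2-y1)/(x2-x1) = (0.7-(-6.5))/((-27.5)-(-1.8)) = 7.2/(-25.7) = -0.2802

-0.2802


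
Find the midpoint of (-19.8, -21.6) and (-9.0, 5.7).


M = (((-19.8)+(-9))/2, ((-21.6)+5.7)/2)
= (-14.4, -7.95)

(-14.4, -7.95)


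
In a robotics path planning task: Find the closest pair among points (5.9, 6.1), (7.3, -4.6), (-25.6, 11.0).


d(P0,P1) = 10.7912, d(P0,P2) = 31.8788, d(P1,P2) = 36.4111
Closest: P0 and P1

Closest pair: (5.9, 6.1) and (7.3, -4.6), distance = 10.7912


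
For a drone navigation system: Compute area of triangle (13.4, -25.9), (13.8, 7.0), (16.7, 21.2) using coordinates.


Area = |x_A(y_B-y_C) + x_B(y_C-y_A) + x_C(y_A-y_B)|/2
= |(-190.28) + 649.98 + (-549.43)|/2
= 89.73/2 = 44.865

44.865


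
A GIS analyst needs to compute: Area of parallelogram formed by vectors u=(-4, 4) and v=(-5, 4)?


|u x v| = |(-4)*4 - 4*(-5)|
= |(-16) - (-20)| = 4

4


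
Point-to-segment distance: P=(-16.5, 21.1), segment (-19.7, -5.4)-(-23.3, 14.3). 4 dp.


Project P onto AB: t = 1 (clamped to [0,1])
Closest point on segment: (-23.3, 14.3)
Distance: 9.6167

9.6167


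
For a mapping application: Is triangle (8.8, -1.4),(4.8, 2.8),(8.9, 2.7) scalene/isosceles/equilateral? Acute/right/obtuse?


Side lengths squared: AB^2=33.64, BC^2=16.82, CA^2=16.82
Sorted: [16.82, 16.82, 33.64]
By sides: Isosceles, By angles: Right

Isosceles, Right


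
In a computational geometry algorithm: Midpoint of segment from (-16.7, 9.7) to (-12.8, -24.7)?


M = (((-16.7)+(-12.8))/2, (9.7+(-24.7))/2)
= (-14.75, -7.5)

(-14.75, -7.5)


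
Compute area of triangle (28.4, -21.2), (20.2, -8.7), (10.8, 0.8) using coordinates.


Area = |x_A(y_B-y_C) + x_B(y_C-y_A) + x_C(y_A-y_B)|/2
= |(-269.8) + 444.4 + (-135)|/2
= 39.6/2 = 19.8

19.8


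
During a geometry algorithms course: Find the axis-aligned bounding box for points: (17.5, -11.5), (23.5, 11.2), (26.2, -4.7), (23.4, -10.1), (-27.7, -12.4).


x range: [-27.7, 26.2]
y range: [-12.4, 11.2]
Bounding box: (-27.7,-12.4) to (26.2,11.2)

(-27.7,-12.4) to (26.2,11.2)


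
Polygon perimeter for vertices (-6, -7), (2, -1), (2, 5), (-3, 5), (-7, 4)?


Sides: (-6, -7)->(2, -1): sqrt(100) = 10, (2, -1)->(2, 5): sqrt(36) = 6, (2, 5)->(-3, 5): sqrt(25) = 5, (-3, 5)->(-7, 4): sqrt(17) = 4.123106, (-7, 4)->(-6, -7): sqrt(122) = 11.045361
Sum = 36.168467
Perimeter = 36.1685

36.1685


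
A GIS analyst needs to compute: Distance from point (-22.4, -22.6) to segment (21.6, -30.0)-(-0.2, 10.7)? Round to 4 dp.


Project P onto AB: t = 0.5912 (clamped to [0,1])
Closest point on segment: (8.7108, -5.9362)
Distance: 35.2925

35.2925


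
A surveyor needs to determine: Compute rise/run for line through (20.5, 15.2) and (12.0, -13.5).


slope = (y2-y1)/(x2-x1) = ((-13.5)-15.2)/(12-20.5) = (-28.7)/(-8.5) = 3.3765

3.3765


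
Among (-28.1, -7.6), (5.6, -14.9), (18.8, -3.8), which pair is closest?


d(P0,P1) = 34.4816, d(P0,P2) = 47.0537, d(P1,P2) = 17.2467
Closest: P1 and P2

Closest pair: (5.6, -14.9) and (18.8, -3.8), distance = 17.2467


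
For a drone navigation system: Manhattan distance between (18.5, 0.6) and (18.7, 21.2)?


|18.5-18.7| + |0.6-21.2| = 0.2 + 20.6 = 20.8

20.8


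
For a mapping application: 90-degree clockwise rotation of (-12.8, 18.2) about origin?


90° CW: (x,y) -> (y, -x)
(-12.8,18.2) -> (18.2, 12.8)

(18.2, 12.8)


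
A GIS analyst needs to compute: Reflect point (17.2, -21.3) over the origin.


Reflection over origin: (x,y) -> (-x,-y)
(17.2, -21.3) -> (-17.2, 21.3)

(-17.2, 21.3)


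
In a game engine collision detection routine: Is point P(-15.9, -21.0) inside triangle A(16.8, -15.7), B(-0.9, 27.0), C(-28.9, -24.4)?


Cross products: AB x AP = 1490.1, BC x BP = 573, CA x CP = 42.28
All same sign? yes

Yes, inside


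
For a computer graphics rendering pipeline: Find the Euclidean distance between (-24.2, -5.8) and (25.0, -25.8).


dx=49.2, dy=-20
d^2 = 49.2^2 + (-20)^2 = 2820.64
d = sqrt(2820.64) = 53.1097

53.1097


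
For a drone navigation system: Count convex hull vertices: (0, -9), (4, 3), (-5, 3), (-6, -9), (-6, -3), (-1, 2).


Convex hull vertices (CCW): (-6, -9), (0, -9), (4, 3), (-5, 3), (-6, -3)
Count = 5

5


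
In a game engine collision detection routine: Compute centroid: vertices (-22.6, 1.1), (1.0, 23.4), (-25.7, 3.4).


Centroid = ((x_A+x_B+x_C)/3, (y_A+y_B+y_C)/3)
= (((-22.6)+1+(-25.7))/3, (1.1+23.4+3.4)/3)
= (-15.7667, 9.3)

(-15.7667, 9.3)


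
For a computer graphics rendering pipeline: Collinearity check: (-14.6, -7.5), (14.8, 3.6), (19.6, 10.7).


Cross product: (14.8-(-14.6))*(10.7-(-7.5)) - (3.6-(-7.5))*(19.6-(-14.6))
= 155.46

No, not collinear


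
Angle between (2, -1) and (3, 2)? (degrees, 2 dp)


u.v = 4, |u| = sqrt(5) = 2.2361, |v| = sqrt(13) = 3.6056
cos(theta) = u.v/(|u||v|) = 4/sqrt(65) = 0.496139
theta = acos(0.496139) = 60.26 degrees

60.26 degrees


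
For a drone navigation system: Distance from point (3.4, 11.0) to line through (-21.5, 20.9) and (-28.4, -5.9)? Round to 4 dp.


|cross product| = 735.63
|line direction| = sqrt(765.85) = 27.674
Distance = 735.63/sqrt(765.85) = 26.582

26.582


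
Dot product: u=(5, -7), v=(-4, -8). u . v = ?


u . v = u_x*v_x + u_y*v_y = 5*(-4) + (-7)*(-8)
= (-20) + 56 = 36

36


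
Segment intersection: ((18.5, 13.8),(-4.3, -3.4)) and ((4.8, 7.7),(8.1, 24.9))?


Cross products: d1=-215.51, d2=119.89, d3=-96.56, d4=-431.96
d1*d2 < 0 and d3*d4 < 0? no

No, they don't intersect


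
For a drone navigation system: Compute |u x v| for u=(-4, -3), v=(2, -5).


|u x v| = |(-4)*(-5) - (-3)*2|
= |20 - (-6)| = 26

26


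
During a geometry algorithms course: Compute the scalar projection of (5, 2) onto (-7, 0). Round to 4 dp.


u.v = -35, |v| = sqrt(49) = 7
Scalar projection = u.v / |v| = -35 / sqrt(49) = -5

-5


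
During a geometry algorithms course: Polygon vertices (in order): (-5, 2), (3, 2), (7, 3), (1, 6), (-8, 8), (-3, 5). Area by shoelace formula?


Shoelace sum: ((-5)*2 - 3*2) + (3*3 - 7*2) + (7*6 - 1*3) + (1*8 - (-8)*6) + ((-8)*5 - (-3)*8) + ((-3)*2 - (-5)*5)
= 77
Area = |77|/2 = 38.5

38.5


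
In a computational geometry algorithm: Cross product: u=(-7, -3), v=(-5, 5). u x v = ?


u x v = u_x*v_y - u_y*v_x = (-7)*5 - (-3)*(-5)
= (-35) - 15 = -50

-50


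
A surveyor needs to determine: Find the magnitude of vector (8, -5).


|u| = sqrt(8^2 + (-5)^2) = sqrt(89) = 9.434

9.434


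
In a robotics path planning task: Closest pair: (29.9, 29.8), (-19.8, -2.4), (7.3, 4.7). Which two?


d(P0,P1) = 59.2193, d(P0,P2) = 33.7753, d(P1,P2) = 28.0146
Closest: P1 and P2

Closest pair: (-19.8, -2.4) and (7.3, 4.7), distance = 28.0146


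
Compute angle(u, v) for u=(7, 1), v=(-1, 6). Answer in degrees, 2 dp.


u.v = -1, |u| = sqrt(50) = 7.0711, |v| = sqrt(37) = 6.0828
cos(theta) = u.v/(|u||v|) = -1/sqrt(1850) = -0.02325
theta = acos(-0.02325) = 91.33 degrees

91.33 degrees


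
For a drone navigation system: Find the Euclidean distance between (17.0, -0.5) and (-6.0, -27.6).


dx=-23, dy=-27.1
d^2 = (-23)^2 + (-27.1)^2 = 1263.41
d = sqrt(1263.41) = 35.5445

35.5445


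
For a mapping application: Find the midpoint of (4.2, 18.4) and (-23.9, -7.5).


M = ((4.2+(-23.9))/2, (18.4+(-7.5))/2)
= (-9.85, 5.45)

(-9.85, 5.45)


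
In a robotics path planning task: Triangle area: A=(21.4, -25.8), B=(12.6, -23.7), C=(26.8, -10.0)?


Area = |x_A(y_B-y_C) + x_B(y_C-y_A) + x_C(y_A-y_B)|/2
= |(-293.18) + 199.08 + (-56.28)|/2
= 150.38/2 = 75.19

75.19


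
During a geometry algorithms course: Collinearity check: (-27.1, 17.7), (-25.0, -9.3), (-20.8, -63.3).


Cross product: ((-25)-(-27.1))*((-63.3)-17.7) - ((-9.3)-17.7)*((-20.8)-(-27.1))
= 0

Yes, collinear


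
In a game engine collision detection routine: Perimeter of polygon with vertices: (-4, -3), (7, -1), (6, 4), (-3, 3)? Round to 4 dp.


Sides: (-4, -3)->(7, -1): sqrt(125) = 11.18034, (7, -1)->(6, 4): sqrt(26) = 5.09902, (6, 4)->(-3, 3): sqrt(82) = 9.055385, (-3, 3)->(-4, -3): sqrt(37) = 6.082763
Sum = 31.417508
Perimeter = 31.4175

31.4175


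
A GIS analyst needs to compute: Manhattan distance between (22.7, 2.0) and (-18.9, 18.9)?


|22.7-(-18.9)| + |2-18.9| = 41.6 + 16.9 = 58.5

58.5


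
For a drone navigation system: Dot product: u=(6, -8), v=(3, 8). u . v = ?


u . v = u_x*v_x + u_y*v_y = 6*3 + (-8)*8
= 18 + (-64) = -46

-46


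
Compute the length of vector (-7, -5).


|u| = sqrt((-7)^2 + (-5)^2) = sqrt(74) = 8.6023

8.6023


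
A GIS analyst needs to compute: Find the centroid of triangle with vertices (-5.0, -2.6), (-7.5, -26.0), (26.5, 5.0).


Centroid = ((x_A+x_B+x_C)/3, (y_A+y_B+y_C)/3)
= (((-5)+(-7.5)+26.5)/3, ((-2.6)+(-26)+5)/3)
= (4.6667, -7.8667)

(4.6667, -7.8667)


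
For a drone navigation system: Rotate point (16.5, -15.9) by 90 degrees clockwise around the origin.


90° CW: (x,y) -> (y, -x)
(16.5,-15.9) -> (-15.9, -16.5)

(-15.9, -16.5)


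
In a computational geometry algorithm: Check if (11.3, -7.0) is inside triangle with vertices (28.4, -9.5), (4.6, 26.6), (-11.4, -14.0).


Cross products: AB x AP = 557.81, BC x BP = 809.62, CA x CP = 176.45
All same sign? yes

Yes, inside


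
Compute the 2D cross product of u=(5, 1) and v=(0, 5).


u x v = u_x*v_y - u_y*v_x = 5*5 - 1*0
= 25 - 0 = 25

25


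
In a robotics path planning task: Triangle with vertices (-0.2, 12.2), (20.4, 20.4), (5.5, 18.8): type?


Side lengths squared: AB^2=491.6, BC^2=224.57, CA^2=76.05
Sorted: [76.05, 224.57, 491.6]
By sides: Scalene, By angles: Obtuse

Scalene, Obtuse


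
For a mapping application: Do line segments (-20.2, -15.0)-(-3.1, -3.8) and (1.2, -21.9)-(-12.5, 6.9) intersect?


Cross products: d1=521.79, d2=-124.13, d3=-357.67, d4=288.25
d1*d2 < 0 and d3*d4 < 0? yes

Yes, they intersect


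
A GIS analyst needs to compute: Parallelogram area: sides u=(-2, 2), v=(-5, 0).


|u x v| = |(-2)*0 - 2*(-5)|
= |0 - (-10)| = 10

10


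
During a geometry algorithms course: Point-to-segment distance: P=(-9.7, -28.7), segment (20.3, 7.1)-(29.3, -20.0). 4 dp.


Project P onto AB: t = 0.8587 (clamped to [0,1])
Closest point on segment: (28.0282, -16.1704)
Distance: 39.7543

39.7543


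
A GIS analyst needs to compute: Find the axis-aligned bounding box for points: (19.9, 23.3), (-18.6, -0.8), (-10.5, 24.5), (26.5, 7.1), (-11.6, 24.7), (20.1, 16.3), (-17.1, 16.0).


x range: [-18.6, 26.5]
y range: [-0.8, 24.7]
Bounding box: (-18.6,-0.8) to (26.5,24.7)

(-18.6,-0.8) to (26.5,24.7)


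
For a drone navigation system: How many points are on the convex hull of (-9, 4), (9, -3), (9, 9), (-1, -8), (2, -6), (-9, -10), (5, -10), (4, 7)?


Convex hull vertices (CCW): (-9, -10), (5, -10), (9, -3), (9, 9), (-9, 4)
Count = 5

5


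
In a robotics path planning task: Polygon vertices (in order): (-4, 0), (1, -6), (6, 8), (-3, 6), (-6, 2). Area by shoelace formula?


Shoelace sum: ((-4)*(-6) - 1*0) + (1*8 - 6*(-6)) + (6*6 - (-3)*8) + ((-3)*2 - (-6)*6) + ((-6)*0 - (-4)*2)
= 166
Area = |166|/2 = 83

83


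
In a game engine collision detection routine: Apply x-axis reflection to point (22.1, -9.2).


Reflection over x-axis: (x,y) -> (x,-y)
(22.1, -9.2) -> (22.1, 9.2)

(22.1, 9.2)


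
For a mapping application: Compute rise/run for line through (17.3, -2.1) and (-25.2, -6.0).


slope = (y2-y1)/(x2-x1) = ((-6)-(-2.1))/((-25.2)-17.3) = (-3.9)/(-42.5) = 0.0918

0.0918


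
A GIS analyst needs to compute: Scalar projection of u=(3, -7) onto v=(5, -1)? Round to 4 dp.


u.v = 22, |v| = sqrt(26) = 5.099
Scalar projection = u.v / |v| = 22 / sqrt(26) = 4.3146

4.3146


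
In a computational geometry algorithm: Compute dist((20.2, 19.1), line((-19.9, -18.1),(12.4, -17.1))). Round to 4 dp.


|cross product| = 1161.46
|line direction| = sqrt(1044.29) = 32.3155
Distance = 1161.46/sqrt(1044.29) = 35.9413

35.9413


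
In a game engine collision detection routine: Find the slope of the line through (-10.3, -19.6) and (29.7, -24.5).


slope = (y2-y1)/(x2-x1) = ((-24.5)-(-19.6))/(29.7-(-10.3)) = (-4.9)/40 = -0.1225

-0.1225


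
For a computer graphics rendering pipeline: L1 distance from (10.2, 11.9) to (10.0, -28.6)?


|10.2-10| + |11.9-(-28.6)| = 0.2 + 40.5 = 40.7

40.7


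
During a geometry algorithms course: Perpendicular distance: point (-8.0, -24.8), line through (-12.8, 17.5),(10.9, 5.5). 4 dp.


|cross product| = 944.91
|line direction| = sqrt(705.69) = 26.5648
Distance = 944.91/sqrt(705.69) = 35.57

35.57


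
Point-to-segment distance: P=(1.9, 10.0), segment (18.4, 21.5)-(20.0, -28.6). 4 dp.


Project P onto AB: t = 0.2188 (clamped to [0,1])
Closest point on segment: (18.7501, 10.5381)
Distance: 16.8587

16.8587


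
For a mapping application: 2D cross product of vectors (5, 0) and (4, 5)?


u x v = u_x*v_y - u_y*v_x = 5*5 - 0*4
= 25 - 0 = 25

25


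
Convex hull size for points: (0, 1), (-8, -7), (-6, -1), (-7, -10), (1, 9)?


Convex hull vertices (CCW): (-8, -7), (-7, -10), (0, 1), (1, 9), (-6, -1)
Count = 5

5


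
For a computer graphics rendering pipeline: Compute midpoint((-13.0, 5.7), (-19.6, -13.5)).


M = (((-13)+(-19.6))/2, (5.7+(-13.5))/2)
= (-16.3, -3.9)

(-16.3, -3.9)


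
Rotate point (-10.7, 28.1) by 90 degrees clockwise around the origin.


90° CW: (x,y) -> (y, -x)
(-10.7,28.1) -> (28.1, 10.7)

(28.1, 10.7)


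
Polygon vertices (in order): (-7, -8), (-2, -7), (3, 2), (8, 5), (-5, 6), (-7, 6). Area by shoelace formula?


Shoelace sum: ((-7)*(-7) - (-2)*(-8)) + ((-2)*2 - 3*(-7)) + (3*5 - 8*2) + (8*6 - (-5)*5) + ((-5)*6 - (-7)*6) + ((-7)*(-8) - (-7)*6)
= 232
Area = |232|/2 = 116

116


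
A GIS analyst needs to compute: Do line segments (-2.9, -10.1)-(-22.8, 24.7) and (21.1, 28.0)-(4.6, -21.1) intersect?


Cross products: d1=-549.75, d2=-2101.04, d3=-1593.39, d4=-42.1
d1*d2 < 0 and d3*d4 < 0? no

No, they don't intersect


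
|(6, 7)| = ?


|u| = sqrt(6^2 + 7^2) = sqrt(85) = 9.2195

9.2195


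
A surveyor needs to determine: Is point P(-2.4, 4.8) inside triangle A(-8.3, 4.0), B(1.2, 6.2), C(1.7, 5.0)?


Cross products: AB x AP = -5.38, BC x BP = -5.02, CA x CP = -2.1
All same sign? yes

Yes, inside


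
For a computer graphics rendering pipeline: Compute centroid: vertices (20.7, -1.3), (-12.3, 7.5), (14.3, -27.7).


Centroid = ((x_A+x_B+x_C)/3, (y_A+y_B+y_C)/3)
= ((20.7+(-12.3)+14.3)/3, ((-1.3)+7.5+(-27.7))/3)
= (7.5667, -7.1667)

(7.5667, -7.1667)


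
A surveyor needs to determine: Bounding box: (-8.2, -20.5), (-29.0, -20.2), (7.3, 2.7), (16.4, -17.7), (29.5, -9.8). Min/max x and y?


x range: [-29, 29.5]
y range: [-20.5, 2.7]
Bounding box: (-29,-20.5) to (29.5,2.7)

(-29,-20.5) to (29.5,2.7)


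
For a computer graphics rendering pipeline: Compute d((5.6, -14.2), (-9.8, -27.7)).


dx=-15.4, dy=-13.5
d^2 = (-15.4)^2 + (-13.5)^2 = 419.41
d = sqrt(419.41) = 20.4795

20.4795


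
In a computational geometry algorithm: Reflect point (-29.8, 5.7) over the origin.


Reflection over origin: (x,y) -> (-x,-y)
(-29.8, 5.7) -> (29.8, -5.7)

(29.8, -5.7)


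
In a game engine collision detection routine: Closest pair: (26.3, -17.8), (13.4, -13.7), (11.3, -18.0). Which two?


d(P0,P1) = 13.5359, d(P0,P2) = 15.0013, d(P1,P2) = 4.7854
Closest: P1 and P2

Closest pair: (13.4, -13.7) and (11.3, -18.0), distance = 4.7854


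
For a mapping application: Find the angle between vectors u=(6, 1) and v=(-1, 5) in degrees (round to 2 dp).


u.v = -1, |u| = sqrt(37) = 6.0828, |v| = sqrt(26) = 5.099
cos(theta) = u.v/(|u||v|) = -1/sqrt(962) = -0.032241
theta = acos(-0.032241) = 91.85 degrees

91.85 degrees


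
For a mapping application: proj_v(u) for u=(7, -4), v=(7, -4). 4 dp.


u.v = 65, |v| = sqrt(65) = 8.0623
Scalar projection = u.v / |v| = 65 / sqrt(65) = 8.0623

8.0623


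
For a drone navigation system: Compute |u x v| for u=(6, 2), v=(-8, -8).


|u x v| = |6*(-8) - 2*(-8)|
= |(-48) - (-16)| = 32

32


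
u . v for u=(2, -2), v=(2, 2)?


u . v = u_x*v_x + u_y*v_y = 2*2 + (-2)*2
= 4 + (-4) = 0

0


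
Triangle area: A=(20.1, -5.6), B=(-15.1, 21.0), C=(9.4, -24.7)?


Area = |x_A(y_B-y_C) + x_B(y_C-y_A) + x_C(y_A-y_B)|/2
= |918.57 + 288.41 + (-250.04)|/2
= 956.94/2 = 478.47

478.47


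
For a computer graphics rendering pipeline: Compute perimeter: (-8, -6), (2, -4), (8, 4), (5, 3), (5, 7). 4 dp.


Sides: (-8, -6)->(2, -4): sqrt(104) = 10.198039, (2, -4)->(8, 4): sqrt(100) = 10, (8, 4)->(5, 3): sqrt(10) = 3.162278, (5, 3)->(5, 7): sqrt(16) = 4, (5, 7)->(-8, -6): sqrt(338) = 18.384776
Sum = 45.745093
Perimeter = 45.7451

45.7451


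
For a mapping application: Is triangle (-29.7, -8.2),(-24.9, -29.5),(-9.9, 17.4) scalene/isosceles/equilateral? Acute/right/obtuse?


Side lengths squared: AB^2=476.73, BC^2=2424.61, CA^2=1047.4
Sorted: [476.73, 1047.4, 2424.61]
By sides: Scalene, By angles: Obtuse

Scalene, Obtuse


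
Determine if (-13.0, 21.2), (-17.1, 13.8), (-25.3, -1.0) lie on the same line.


Cross product: ((-17.1)-(-13))*((-1)-21.2) - (13.8-21.2)*((-25.3)-(-13))
= 0

Yes, collinear


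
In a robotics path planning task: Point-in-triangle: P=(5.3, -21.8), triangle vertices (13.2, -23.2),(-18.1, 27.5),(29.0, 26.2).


Cross products: AB x AP = 356.71, BC x BP = -2291.61, CA x CP = -412.38
All same sign? no

No, outside


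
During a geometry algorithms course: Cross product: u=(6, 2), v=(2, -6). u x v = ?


u x v = u_x*v_y - u_y*v_x = 6*(-6) - 2*2
= (-36) - 4 = -40

-40


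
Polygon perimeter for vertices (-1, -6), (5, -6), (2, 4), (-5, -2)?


Sides: (-1, -6)->(5, -6): sqrt(36) = 6, (5, -6)->(2, 4): sqrt(109) = 10.440307, (2, 4)->(-5, -2): sqrt(85) = 9.219544, (-5, -2)->(-1, -6): sqrt(32) = 5.656854
Sum = 31.316705
Perimeter = 31.3167

31.3167


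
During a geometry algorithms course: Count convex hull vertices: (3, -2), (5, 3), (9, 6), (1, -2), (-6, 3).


Convex hull vertices (CCW): (-6, 3), (1, -2), (3, -2), (9, 6)
Count = 4

4


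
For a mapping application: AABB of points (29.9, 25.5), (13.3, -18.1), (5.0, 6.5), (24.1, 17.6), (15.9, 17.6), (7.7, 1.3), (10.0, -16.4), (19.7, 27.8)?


x range: [5, 29.9]
y range: [-18.1, 27.8]
Bounding box: (5,-18.1) to (29.9,27.8)

(5,-18.1) to (29.9,27.8)


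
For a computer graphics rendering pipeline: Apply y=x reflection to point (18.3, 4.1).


Reflection over y=x: (x,y) -> (y,x)
(18.3, 4.1) -> (4.1, 18.3)

(4.1, 18.3)


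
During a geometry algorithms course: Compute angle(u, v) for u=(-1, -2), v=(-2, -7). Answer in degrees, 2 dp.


u.v = 16, |u| = sqrt(5) = 2.2361, |v| = sqrt(53) = 7.2801
cos(theta) = u.v/(|u||v|) = 16/sqrt(265) = 0.982872
theta = acos(0.982872) = 10.62 degrees

10.62 degrees


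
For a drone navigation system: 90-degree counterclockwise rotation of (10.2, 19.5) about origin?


90° CCW: (x,y) -> (-y, x)
(10.2,19.5) -> (-19.5, 10.2)

(-19.5, 10.2)


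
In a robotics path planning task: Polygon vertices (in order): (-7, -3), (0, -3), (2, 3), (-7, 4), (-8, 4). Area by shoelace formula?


Shoelace sum: ((-7)*(-3) - 0*(-3)) + (0*3 - 2*(-3)) + (2*4 - (-7)*3) + ((-7)*4 - (-8)*4) + ((-8)*(-3) - (-7)*4)
= 112
Area = |112|/2 = 56

56


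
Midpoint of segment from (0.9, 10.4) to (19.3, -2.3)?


M = ((0.9+19.3)/2, (10.4+(-2.3))/2)
= (10.1, 4.05)

(10.1, 4.05)


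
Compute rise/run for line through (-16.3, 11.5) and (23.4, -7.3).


slope = (y2-y1)/(x2-x1) = ((-7.3)-11.5)/(23.4-(-16.3)) = (-18.8)/39.7 = -0.4736

-0.4736


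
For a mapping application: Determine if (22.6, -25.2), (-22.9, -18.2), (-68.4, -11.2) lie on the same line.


Cross product: ((-22.9)-22.6)*((-11.2)-(-25.2)) - ((-18.2)-(-25.2))*((-68.4)-22.6)
= 0

Yes, collinear
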